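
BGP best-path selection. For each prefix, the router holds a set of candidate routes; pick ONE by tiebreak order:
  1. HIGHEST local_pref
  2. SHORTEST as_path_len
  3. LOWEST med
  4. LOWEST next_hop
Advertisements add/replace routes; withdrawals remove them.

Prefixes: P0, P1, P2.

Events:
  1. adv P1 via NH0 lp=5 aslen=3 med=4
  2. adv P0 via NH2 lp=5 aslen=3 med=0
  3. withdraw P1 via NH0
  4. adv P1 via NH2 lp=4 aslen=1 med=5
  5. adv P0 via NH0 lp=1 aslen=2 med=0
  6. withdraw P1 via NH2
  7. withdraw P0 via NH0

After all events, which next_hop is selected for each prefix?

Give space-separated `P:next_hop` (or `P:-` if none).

Op 1: best P0=- P1=NH0 P2=-
Op 2: best P0=NH2 P1=NH0 P2=-
Op 3: best P0=NH2 P1=- P2=-
Op 4: best P0=NH2 P1=NH2 P2=-
Op 5: best P0=NH2 P1=NH2 P2=-
Op 6: best P0=NH2 P1=- P2=-
Op 7: best P0=NH2 P1=- P2=-

Answer: P0:NH2 P1:- P2:-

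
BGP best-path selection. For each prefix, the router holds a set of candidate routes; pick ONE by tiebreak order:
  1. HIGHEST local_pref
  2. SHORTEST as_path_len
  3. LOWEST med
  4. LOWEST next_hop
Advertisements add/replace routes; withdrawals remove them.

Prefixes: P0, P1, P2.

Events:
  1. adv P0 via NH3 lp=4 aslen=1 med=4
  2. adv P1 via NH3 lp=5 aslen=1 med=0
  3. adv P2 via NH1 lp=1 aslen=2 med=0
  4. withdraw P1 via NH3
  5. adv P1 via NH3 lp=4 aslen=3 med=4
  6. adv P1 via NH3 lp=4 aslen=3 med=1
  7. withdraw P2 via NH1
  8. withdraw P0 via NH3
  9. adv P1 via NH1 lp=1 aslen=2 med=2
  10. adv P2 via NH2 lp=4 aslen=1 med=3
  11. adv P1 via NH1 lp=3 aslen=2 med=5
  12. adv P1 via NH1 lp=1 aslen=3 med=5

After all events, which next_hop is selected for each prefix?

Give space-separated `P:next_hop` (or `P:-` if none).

Answer: P0:- P1:NH3 P2:NH2

Derivation:
Op 1: best P0=NH3 P1=- P2=-
Op 2: best P0=NH3 P1=NH3 P2=-
Op 3: best P0=NH3 P1=NH3 P2=NH1
Op 4: best P0=NH3 P1=- P2=NH1
Op 5: best P0=NH3 P1=NH3 P2=NH1
Op 6: best P0=NH3 P1=NH3 P2=NH1
Op 7: best P0=NH3 P1=NH3 P2=-
Op 8: best P0=- P1=NH3 P2=-
Op 9: best P0=- P1=NH3 P2=-
Op 10: best P0=- P1=NH3 P2=NH2
Op 11: best P0=- P1=NH3 P2=NH2
Op 12: best P0=- P1=NH3 P2=NH2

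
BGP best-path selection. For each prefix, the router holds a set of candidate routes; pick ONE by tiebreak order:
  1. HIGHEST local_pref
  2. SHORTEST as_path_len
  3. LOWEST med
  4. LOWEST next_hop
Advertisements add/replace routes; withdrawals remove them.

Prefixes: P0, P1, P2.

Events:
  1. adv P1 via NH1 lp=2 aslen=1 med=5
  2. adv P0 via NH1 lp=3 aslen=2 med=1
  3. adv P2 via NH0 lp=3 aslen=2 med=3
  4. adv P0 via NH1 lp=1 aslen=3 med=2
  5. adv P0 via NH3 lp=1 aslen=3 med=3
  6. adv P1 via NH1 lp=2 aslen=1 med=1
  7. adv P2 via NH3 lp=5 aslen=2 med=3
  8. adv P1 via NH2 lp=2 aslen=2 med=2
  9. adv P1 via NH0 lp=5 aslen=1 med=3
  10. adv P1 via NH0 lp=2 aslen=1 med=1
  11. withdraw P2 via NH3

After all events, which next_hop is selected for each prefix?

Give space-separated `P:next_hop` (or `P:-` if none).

Answer: P0:NH1 P1:NH0 P2:NH0

Derivation:
Op 1: best P0=- P1=NH1 P2=-
Op 2: best P0=NH1 P1=NH1 P2=-
Op 3: best P0=NH1 P1=NH1 P2=NH0
Op 4: best P0=NH1 P1=NH1 P2=NH0
Op 5: best P0=NH1 P1=NH1 P2=NH0
Op 6: best P0=NH1 P1=NH1 P2=NH0
Op 7: best P0=NH1 P1=NH1 P2=NH3
Op 8: best P0=NH1 P1=NH1 P2=NH3
Op 9: best P0=NH1 P1=NH0 P2=NH3
Op 10: best P0=NH1 P1=NH0 P2=NH3
Op 11: best P0=NH1 P1=NH0 P2=NH0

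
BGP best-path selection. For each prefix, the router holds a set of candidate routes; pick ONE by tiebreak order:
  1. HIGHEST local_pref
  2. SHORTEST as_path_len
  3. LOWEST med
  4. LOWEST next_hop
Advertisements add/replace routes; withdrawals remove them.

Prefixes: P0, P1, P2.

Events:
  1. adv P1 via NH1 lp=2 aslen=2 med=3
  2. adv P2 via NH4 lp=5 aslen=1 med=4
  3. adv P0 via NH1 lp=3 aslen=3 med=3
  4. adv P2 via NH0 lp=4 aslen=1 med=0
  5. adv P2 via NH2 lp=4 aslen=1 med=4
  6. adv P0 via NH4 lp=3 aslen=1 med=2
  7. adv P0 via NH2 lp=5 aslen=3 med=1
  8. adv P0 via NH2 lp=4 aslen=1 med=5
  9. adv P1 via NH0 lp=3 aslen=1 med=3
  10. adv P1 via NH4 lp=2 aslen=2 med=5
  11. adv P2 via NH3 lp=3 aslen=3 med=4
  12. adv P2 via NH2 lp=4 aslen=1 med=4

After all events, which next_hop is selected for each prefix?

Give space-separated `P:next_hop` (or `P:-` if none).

Op 1: best P0=- P1=NH1 P2=-
Op 2: best P0=- P1=NH1 P2=NH4
Op 3: best P0=NH1 P1=NH1 P2=NH4
Op 4: best P0=NH1 P1=NH1 P2=NH4
Op 5: best P0=NH1 P1=NH1 P2=NH4
Op 6: best P0=NH4 P1=NH1 P2=NH4
Op 7: best P0=NH2 P1=NH1 P2=NH4
Op 8: best P0=NH2 P1=NH1 P2=NH4
Op 9: best P0=NH2 P1=NH0 P2=NH4
Op 10: best P0=NH2 P1=NH0 P2=NH4
Op 11: best P0=NH2 P1=NH0 P2=NH4
Op 12: best P0=NH2 P1=NH0 P2=NH4

Answer: P0:NH2 P1:NH0 P2:NH4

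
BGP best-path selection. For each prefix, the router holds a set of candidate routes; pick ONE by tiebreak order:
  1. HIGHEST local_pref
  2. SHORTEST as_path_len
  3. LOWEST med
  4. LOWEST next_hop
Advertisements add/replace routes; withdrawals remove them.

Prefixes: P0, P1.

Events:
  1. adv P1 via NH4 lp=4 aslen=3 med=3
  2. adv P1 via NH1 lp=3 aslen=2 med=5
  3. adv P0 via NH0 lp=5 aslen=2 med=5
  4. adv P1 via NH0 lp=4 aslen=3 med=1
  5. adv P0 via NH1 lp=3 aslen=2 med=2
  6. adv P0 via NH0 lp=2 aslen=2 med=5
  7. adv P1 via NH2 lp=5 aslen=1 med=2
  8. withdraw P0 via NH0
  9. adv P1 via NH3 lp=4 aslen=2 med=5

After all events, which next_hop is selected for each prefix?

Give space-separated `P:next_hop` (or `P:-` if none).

Op 1: best P0=- P1=NH4
Op 2: best P0=- P1=NH4
Op 3: best P0=NH0 P1=NH4
Op 4: best P0=NH0 P1=NH0
Op 5: best P0=NH0 P1=NH0
Op 6: best P0=NH1 P1=NH0
Op 7: best P0=NH1 P1=NH2
Op 8: best P0=NH1 P1=NH2
Op 9: best P0=NH1 P1=NH2

Answer: P0:NH1 P1:NH2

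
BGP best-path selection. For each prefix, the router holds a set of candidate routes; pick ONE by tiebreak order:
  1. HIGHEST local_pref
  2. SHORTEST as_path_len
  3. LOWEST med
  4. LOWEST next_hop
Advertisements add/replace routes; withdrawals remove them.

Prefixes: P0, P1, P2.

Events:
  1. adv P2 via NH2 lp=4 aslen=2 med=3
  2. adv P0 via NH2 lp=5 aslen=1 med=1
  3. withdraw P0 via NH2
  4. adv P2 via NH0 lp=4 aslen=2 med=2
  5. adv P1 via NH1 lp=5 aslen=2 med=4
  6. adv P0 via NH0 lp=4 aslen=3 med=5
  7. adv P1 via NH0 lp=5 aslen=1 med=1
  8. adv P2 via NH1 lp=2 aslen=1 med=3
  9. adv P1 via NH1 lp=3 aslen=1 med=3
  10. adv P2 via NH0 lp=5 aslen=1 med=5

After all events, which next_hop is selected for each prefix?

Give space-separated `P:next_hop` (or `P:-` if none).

Answer: P0:NH0 P1:NH0 P2:NH0

Derivation:
Op 1: best P0=- P1=- P2=NH2
Op 2: best P0=NH2 P1=- P2=NH2
Op 3: best P0=- P1=- P2=NH2
Op 4: best P0=- P1=- P2=NH0
Op 5: best P0=- P1=NH1 P2=NH0
Op 6: best P0=NH0 P1=NH1 P2=NH0
Op 7: best P0=NH0 P1=NH0 P2=NH0
Op 8: best P0=NH0 P1=NH0 P2=NH0
Op 9: best P0=NH0 P1=NH0 P2=NH0
Op 10: best P0=NH0 P1=NH0 P2=NH0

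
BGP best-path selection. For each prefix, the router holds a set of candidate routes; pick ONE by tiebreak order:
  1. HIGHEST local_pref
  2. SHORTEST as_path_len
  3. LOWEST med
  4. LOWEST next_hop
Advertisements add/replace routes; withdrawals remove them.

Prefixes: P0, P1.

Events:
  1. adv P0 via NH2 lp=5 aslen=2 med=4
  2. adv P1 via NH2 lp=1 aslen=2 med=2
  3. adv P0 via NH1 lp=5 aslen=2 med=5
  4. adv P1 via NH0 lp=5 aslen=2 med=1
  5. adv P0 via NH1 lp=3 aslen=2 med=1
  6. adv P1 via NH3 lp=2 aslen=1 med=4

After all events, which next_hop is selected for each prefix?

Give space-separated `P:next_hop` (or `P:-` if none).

Op 1: best P0=NH2 P1=-
Op 2: best P0=NH2 P1=NH2
Op 3: best P0=NH2 P1=NH2
Op 4: best P0=NH2 P1=NH0
Op 5: best P0=NH2 P1=NH0
Op 6: best P0=NH2 P1=NH0

Answer: P0:NH2 P1:NH0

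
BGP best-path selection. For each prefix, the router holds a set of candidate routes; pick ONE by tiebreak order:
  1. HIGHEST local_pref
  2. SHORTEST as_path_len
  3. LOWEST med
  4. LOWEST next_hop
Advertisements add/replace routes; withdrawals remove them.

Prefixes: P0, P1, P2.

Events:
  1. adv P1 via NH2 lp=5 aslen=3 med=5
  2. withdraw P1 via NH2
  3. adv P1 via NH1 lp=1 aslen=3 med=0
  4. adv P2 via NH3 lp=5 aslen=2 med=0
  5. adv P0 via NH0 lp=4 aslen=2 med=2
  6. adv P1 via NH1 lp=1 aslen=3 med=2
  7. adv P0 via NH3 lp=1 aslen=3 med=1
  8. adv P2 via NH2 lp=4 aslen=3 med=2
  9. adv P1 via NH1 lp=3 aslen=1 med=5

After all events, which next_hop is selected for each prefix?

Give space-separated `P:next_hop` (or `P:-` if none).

Op 1: best P0=- P1=NH2 P2=-
Op 2: best P0=- P1=- P2=-
Op 3: best P0=- P1=NH1 P2=-
Op 4: best P0=- P1=NH1 P2=NH3
Op 5: best P0=NH0 P1=NH1 P2=NH3
Op 6: best P0=NH0 P1=NH1 P2=NH3
Op 7: best P0=NH0 P1=NH1 P2=NH3
Op 8: best P0=NH0 P1=NH1 P2=NH3
Op 9: best P0=NH0 P1=NH1 P2=NH3

Answer: P0:NH0 P1:NH1 P2:NH3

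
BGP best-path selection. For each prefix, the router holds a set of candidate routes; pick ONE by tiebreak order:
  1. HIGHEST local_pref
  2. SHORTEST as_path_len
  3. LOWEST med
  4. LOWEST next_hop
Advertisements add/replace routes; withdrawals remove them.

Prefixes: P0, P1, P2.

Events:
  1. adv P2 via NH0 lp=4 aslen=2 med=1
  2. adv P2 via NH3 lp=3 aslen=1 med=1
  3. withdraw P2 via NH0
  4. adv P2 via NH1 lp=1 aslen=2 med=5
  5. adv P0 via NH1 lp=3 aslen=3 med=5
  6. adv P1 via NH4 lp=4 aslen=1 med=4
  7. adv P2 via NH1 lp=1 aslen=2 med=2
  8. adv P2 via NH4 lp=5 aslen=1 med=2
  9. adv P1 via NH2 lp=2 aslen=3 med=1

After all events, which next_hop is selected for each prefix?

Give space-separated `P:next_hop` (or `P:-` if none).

Op 1: best P0=- P1=- P2=NH0
Op 2: best P0=- P1=- P2=NH0
Op 3: best P0=- P1=- P2=NH3
Op 4: best P0=- P1=- P2=NH3
Op 5: best P0=NH1 P1=- P2=NH3
Op 6: best P0=NH1 P1=NH4 P2=NH3
Op 7: best P0=NH1 P1=NH4 P2=NH3
Op 8: best P0=NH1 P1=NH4 P2=NH4
Op 9: best P0=NH1 P1=NH4 P2=NH4

Answer: P0:NH1 P1:NH4 P2:NH4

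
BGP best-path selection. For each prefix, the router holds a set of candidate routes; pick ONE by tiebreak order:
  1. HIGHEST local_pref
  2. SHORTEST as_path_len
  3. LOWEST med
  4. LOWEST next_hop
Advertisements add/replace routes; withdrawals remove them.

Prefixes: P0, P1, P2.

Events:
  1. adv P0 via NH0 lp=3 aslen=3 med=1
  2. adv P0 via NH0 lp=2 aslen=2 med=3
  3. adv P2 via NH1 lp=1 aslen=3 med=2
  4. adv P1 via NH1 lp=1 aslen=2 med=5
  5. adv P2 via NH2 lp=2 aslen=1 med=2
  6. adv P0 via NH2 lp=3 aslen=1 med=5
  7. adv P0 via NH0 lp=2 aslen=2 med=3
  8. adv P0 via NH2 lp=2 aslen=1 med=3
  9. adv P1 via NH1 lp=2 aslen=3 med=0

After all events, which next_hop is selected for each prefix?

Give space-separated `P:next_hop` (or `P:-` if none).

Answer: P0:NH2 P1:NH1 P2:NH2

Derivation:
Op 1: best P0=NH0 P1=- P2=-
Op 2: best P0=NH0 P1=- P2=-
Op 3: best P0=NH0 P1=- P2=NH1
Op 4: best P0=NH0 P1=NH1 P2=NH1
Op 5: best P0=NH0 P1=NH1 P2=NH2
Op 6: best P0=NH2 P1=NH1 P2=NH2
Op 7: best P0=NH2 P1=NH1 P2=NH2
Op 8: best P0=NH2 P1=NH1 P2=NH2
Op 9: best P0=NH2 P1=NH1 P2=NH2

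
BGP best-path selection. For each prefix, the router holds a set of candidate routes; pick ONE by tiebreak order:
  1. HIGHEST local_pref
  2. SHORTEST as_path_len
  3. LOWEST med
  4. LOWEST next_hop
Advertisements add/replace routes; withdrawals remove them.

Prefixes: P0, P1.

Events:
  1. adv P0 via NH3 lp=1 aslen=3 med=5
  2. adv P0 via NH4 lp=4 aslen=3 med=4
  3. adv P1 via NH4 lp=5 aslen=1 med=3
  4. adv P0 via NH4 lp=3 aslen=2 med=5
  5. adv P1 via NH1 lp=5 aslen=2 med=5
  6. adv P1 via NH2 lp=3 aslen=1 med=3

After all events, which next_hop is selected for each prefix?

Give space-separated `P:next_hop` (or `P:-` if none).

Op 1: best P0=NH3 P1=-
Op 2: best P0=NH4 P1=-
Op 3: best P0=NH4 P1=NH4
Op 4: best P0=NH4 P1=NH4
Op 5: best P0=NH4 P1=NH4
Op 6: best P0=NH4 P1=NH4

Answer: P0:NH4 P1:NH4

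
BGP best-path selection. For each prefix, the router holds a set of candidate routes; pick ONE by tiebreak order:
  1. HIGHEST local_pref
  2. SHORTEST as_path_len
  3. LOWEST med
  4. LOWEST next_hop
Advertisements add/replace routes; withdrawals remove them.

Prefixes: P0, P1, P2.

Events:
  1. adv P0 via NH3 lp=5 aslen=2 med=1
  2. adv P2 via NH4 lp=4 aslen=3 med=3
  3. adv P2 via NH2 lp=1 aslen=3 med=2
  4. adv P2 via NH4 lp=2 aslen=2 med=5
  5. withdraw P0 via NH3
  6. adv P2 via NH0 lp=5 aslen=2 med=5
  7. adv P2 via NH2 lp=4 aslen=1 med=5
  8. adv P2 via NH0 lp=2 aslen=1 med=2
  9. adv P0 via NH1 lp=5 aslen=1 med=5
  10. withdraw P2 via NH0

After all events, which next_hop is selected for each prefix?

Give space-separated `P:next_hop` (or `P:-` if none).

Answer: P0:NH1 P1:- P2:NH2

Derivation:
Op 1: best P0=NH3 P1=- P2=-
Op 2: best P0=NH3 P1=- P2=NH4
Op 3: best P0=NH3 P1=- P2=NH4
Op 4: best P0=NH3 P1=- P2=NH4
Op 5: best P0=- P1=- P2=NH4
Op 6: best P0=- P1=- P2=NH0
Op 7: best P0=- P1=- P2=NH0
Op 8: best P0=- P1=- P2=NH2
Op 9: best P0=NH1 P1=- P2=NH2
Op 10: best P0=NH1 P1=- P2=NH2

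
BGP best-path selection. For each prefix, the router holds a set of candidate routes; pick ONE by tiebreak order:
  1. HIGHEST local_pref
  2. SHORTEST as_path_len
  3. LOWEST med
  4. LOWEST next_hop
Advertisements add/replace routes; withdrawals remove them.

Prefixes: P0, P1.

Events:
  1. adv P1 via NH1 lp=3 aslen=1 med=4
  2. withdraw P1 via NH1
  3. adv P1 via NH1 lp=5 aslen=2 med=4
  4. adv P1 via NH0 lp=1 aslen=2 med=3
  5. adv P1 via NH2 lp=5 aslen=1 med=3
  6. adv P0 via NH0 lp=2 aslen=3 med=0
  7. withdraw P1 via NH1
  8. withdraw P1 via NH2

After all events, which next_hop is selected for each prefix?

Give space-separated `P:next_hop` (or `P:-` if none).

Op 1: best P0=- P1=NH1
Op 2: best P0=- P1=-
Op 3: best P0=- P1=NH1
Op 4: best P0=- P1=NH1
Op 5: best P0=- P1=NH2
Op 6: best P0=NH0 P1=NH2
Op 7: best P0=NH0 P1=NH2
Op 8: best P0=NH0 P1=NH0

Answer: P0:NH0 P1:NH0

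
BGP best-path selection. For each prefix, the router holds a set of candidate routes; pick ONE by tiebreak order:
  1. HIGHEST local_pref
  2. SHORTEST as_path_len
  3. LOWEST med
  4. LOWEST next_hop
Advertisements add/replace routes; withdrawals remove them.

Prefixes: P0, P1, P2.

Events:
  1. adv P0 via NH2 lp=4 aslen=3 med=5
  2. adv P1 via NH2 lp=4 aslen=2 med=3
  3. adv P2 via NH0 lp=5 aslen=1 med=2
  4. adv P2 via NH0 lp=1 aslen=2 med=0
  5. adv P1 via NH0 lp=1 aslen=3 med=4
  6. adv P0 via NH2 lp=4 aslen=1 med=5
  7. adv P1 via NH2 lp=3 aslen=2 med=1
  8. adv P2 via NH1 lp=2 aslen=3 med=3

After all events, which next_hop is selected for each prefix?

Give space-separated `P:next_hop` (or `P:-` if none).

Op 1: best P0=NH2 P1=- P2=-
Op 2: best P0=NH2 P1=NH2 P2=-
Op 3: best P0=NH2 P1=NH2 P2=NH0
Op 4: best P0=NH2 P1=NH2 P2=NH0
Op 5: best P0=NH2 P1=NH2 P2=NH0
Op 6: best P0=NH2 P1=NH2 P2=NH0
Op 7: best P0=NH2 P1=NH2 P2=NH0
Op 8: best P0=NH2 P1=NH2 P2=NH1

Answer: P0:NH2 P1:NH2 P2:NH1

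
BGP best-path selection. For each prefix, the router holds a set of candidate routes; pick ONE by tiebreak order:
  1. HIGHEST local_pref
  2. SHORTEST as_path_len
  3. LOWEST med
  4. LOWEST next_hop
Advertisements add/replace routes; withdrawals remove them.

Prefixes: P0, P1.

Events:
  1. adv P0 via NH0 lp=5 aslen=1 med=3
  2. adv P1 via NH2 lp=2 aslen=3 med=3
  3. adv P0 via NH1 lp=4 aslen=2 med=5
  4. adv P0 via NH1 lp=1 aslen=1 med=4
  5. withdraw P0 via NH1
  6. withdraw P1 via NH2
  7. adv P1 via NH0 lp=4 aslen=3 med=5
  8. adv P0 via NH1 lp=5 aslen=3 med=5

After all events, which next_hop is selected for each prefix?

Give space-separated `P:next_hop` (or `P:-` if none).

Answer: P0:NH0 P1:NH0

Derivation:
Op 1: best P0=NH0 P1=-
Op 2: best P0=NH0 P1=NH2
Op 3: best P0=NH0 P1=NH2
Op 4: best P0=NH0 P1=NH2
Op 5: best P0=NH0 P1=NH2
Op 6: best P0=NH0 P1=-
Op 7: best P0=NH0 P1=NH0
Op 8: best P0=NH0 P1=NH0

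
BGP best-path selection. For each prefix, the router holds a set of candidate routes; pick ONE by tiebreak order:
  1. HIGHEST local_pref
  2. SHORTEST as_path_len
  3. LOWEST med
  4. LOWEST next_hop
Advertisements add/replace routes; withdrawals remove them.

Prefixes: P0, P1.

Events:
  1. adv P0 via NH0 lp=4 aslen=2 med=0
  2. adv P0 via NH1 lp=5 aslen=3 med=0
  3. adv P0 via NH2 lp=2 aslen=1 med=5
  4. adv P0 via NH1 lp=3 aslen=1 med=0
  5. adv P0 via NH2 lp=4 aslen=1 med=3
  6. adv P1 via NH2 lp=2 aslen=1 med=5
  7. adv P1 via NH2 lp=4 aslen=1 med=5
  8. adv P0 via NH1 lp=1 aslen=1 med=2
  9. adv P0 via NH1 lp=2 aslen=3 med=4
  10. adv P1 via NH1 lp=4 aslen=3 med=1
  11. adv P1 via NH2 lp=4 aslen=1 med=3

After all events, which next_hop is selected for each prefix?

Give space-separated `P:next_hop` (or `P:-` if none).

Op 1: best P0=NH0 P1=-
Op 2: best P0=NH1 P1=-
Op 3: best P0=NH1 P1=-
Op 4: best P0=NH0 P1=-
Op 5: best P0=NH2 P1=-
Op 6: best P0=NH2 P1=NH2
Op 7: best P0=NH2 P1=NH2
Op 8: best P0=NH2 P1=NH2
Op 9: best P0=NH2 P1=NH2
Op 10: best P0=NH2 P1=NH2
Op 11: best P0=NH2 P1=NH2

Answer: P0:NH2 P1:NH2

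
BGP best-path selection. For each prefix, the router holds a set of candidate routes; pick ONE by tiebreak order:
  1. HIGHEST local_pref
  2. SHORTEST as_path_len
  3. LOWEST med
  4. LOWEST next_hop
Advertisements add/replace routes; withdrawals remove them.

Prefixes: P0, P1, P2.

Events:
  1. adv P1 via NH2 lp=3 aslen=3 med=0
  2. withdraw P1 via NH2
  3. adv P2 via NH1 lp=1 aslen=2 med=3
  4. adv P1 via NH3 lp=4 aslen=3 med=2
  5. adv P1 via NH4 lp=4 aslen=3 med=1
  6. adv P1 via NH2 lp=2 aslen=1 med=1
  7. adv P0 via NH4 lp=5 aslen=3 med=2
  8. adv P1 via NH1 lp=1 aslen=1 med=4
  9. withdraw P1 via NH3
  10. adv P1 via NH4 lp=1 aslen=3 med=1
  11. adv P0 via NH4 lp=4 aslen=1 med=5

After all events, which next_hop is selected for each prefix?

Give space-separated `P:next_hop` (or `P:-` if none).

Answer: P0:NH4 P1:NH2 P2:NH1

Derivation:
Op 1: best P0=- P1=NH2 P2=-
Op 2: best P0=- P1=- P2=-
Op 3: best P0=- P1=- P2=NH1
Op 4: best P0=- P1=NH3 P2=NH1
Op 5: best P0=- P1=NH4 P2=NH1
Op 6: best P0=- P1=NH4 P2=NH1
Op 7: best P0=NH4 P1=NH4 P2=NH1
Op 8: best P0=NH4 P1=NH4 P2=NH1
Op 9: best P0=NH4 P1=NH4 P2=NH1
Op 10: best P0=NH4 P1=NH2 P2=NH1
Op 11: best P0=NH4 P1=NH2 P2=NH1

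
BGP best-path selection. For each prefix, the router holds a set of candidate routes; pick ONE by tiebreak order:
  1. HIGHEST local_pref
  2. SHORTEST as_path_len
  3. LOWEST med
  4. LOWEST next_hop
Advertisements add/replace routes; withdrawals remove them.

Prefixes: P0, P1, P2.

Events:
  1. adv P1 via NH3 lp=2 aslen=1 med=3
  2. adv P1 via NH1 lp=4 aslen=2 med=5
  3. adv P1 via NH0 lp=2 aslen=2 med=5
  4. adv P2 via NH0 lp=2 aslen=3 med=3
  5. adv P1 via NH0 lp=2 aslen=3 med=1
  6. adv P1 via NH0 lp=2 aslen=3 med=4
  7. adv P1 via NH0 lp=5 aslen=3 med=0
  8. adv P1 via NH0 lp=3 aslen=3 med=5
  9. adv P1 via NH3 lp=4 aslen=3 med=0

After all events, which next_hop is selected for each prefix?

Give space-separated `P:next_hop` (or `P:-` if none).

Op 1: best P0=- P1=NH3 P2=-
Op 2: best P0=- P1=NH1 P2=-
Op 3: best P0=- P1=NH1 P2=-
Op 4: best P0=- P1=NH1 P2=NH0
Op 5: best P0=- P1=NH1 P2=NH0
Op 6: best P0=- P1=NH1 P2=NH0
Op 7: best P0=- P1=NH0 P2=NH0
Op 8: best P0=- P1=NH1 P2=NH0
Op 9: best P0=- P1=NH1 P2=NH0

Answer: P0:- P1:NH1 P2:NH0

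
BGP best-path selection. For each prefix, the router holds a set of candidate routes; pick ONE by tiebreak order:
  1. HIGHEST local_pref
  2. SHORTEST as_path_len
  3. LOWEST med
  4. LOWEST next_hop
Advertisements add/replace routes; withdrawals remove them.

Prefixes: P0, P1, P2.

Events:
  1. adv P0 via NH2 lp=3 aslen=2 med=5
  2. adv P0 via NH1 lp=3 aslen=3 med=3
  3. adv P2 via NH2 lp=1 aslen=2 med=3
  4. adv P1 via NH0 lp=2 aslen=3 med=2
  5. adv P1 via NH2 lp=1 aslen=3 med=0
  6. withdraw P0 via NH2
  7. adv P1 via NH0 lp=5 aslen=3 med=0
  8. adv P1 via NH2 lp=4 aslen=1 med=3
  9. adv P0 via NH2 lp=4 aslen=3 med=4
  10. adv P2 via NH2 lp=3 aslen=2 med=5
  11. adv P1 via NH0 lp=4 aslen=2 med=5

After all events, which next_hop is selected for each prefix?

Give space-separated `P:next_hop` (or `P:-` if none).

Op 1: best P0=NH2 P1=- P2=-
Op 2: best P0=NH2 P1=- P2=-
Op 3: best P0=NH2 P1=- P2=NH2
Op 4: best P0=NH2 P1=NH0 P2=NH2
Op 5: best P0=NH2 P1=NH0 P2=NH2
Op 6: best P0=NH1 P1=NH0 P2=NH2
Op 7: best P0=NH1 P1=NH0 P2=NH2
Op 8: best P0=NH1 P1=NH0 P2=NH2
Op 9: best P0=NH2 P1=NH0 P2=NH2
Op 10: best P0=NH2 P1=NH0 P2=NH2
Op 11: best P0=NH2 P1=NH2 P2=NH2

Answer: P0:NH2 P1:NH2 P2:NH2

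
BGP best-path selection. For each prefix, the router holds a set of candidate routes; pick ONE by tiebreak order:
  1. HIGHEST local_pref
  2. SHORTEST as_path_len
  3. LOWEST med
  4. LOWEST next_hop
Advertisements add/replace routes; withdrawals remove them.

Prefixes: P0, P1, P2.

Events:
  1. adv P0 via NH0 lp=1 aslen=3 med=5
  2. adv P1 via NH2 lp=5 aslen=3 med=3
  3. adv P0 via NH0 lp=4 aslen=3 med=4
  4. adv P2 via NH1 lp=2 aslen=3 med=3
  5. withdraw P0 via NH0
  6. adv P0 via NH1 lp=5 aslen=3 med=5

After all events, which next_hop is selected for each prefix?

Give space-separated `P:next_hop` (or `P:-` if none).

Op 1: best P0=NH0 P1=- P2=-
Op 2: best P0=NH0 P1=NH2 P2=-
Op 3: best P0=NH0 P1=NH2 P2=-
Op 4: best P0=NH0 P1=NH2 P2=NH1
Op 5: best P0=- P1=NH2 P2=NH1
Op 6: best P0=NH1 P1=NH2 P2=NH1

Answer: P0:NH1 P1:NH2 P2:NH1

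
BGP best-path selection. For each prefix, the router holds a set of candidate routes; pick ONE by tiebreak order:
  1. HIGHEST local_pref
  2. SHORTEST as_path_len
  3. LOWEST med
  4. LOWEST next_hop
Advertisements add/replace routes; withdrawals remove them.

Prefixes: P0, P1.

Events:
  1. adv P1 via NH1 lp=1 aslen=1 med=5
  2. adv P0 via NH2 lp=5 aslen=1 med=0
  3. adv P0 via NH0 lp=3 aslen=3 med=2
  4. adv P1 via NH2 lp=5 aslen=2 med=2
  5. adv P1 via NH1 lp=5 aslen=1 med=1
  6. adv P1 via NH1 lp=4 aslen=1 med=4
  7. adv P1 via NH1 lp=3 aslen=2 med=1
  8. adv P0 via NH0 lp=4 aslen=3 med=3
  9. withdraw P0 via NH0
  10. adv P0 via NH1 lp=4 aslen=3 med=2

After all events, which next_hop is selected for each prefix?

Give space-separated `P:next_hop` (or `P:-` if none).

Answer: P0:NH2 P1:NH2

Derivation:
Op 1: best P0=- P1=NH1
Op 2: best P0=NH2 P1=NH1
Op 3: best P0=NH2 P1=NH1
Op 4: best P0=NH2 P1=NH2
Op 5: best P0=NH2 P1=NH1
Op 6: best P0=NH2 P1=NH2
Op 7: best P0=NH2 P1=NH2
Op 8: best P0=NH2 P1=NH2
Op 9: best P0=NH2 P1=NH2
Op 10: best P0=NH2 P1=NH2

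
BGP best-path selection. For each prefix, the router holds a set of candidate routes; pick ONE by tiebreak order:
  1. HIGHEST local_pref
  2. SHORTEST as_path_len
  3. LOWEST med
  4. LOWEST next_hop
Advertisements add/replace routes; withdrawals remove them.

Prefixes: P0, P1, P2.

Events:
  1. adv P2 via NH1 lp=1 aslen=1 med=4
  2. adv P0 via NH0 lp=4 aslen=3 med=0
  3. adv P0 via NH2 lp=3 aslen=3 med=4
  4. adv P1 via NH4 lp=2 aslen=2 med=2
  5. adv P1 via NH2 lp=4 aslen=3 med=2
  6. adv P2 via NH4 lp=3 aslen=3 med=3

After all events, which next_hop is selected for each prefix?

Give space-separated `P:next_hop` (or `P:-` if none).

Op 1: best P0=- P1=- P2=NH1
Op 2: best P0=NH0 P1=- P2=NH1
Op 3: best P0=NH0 P1=- P2=NH1
Op 4: best P0=NH0 P1=NH4 P2=NH1
Op 5: best P0=NH0 P1=NH2 P2=NH1
Op 6: best P0=NH0 P1=NH2 P2=NH4

Answer: P0:NH0 P1:NH2 P2:NH4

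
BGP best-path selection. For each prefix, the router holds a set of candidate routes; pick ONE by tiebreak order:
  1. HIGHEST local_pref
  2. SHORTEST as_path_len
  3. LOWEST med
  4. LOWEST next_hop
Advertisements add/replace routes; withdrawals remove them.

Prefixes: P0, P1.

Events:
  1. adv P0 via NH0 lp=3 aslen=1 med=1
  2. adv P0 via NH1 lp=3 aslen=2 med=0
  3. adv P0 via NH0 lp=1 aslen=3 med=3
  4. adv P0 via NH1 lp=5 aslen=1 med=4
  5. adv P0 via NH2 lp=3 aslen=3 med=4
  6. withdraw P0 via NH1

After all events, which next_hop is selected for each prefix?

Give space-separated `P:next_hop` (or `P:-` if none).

Op 1: best P0=NH0 P1=-
Op 2: best P0=NH0 P1=-
Op 3: best P0=NH1 P1=-
Op 4: best P0=NH1 P1=-
Op 5: best P0=NH1 P1=-
Op 6: best P0=NH2 P1=-

Answer: P0:NH2 P1:-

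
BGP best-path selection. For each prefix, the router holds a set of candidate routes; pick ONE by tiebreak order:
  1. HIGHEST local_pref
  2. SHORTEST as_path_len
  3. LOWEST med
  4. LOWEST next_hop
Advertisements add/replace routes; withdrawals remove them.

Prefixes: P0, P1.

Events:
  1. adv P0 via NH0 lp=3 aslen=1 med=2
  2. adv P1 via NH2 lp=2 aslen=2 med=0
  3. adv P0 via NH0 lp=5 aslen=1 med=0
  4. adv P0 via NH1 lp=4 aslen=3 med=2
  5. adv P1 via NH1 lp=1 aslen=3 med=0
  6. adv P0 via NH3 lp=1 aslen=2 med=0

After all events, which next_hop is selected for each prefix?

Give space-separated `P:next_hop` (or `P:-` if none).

Answer: P0:NH0 P1:NH2

Derivation:
Op 1: best P0=NH0 P1=-
Op 2: best P0=NH0 P1=NH2
Op 3: best P0=NH0 P1=NH2
Op 4: best P0=NH0 P1=NH2
Op 5: best P0=NH0 P1=NH2
Op 6: best P0=NH0 P1=NH2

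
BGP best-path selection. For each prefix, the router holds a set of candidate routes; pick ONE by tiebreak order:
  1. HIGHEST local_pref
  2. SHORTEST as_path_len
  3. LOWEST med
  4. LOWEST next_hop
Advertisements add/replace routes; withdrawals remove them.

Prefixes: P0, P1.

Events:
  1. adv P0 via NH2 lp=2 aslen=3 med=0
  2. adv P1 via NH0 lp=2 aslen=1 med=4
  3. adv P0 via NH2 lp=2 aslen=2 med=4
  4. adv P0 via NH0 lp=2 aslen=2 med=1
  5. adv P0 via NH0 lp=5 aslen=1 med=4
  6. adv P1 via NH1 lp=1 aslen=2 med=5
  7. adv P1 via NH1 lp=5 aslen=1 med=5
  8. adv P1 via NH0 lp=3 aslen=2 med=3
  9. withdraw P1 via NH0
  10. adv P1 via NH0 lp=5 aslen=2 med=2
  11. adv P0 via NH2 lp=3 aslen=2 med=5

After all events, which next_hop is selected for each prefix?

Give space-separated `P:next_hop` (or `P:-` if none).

Answer: P0:NH0 P1:NH1

Derivation:
Op 1: best P0=NH2 P1=-
Op 2: best P0=NH2 P1=NH0
Op 3: best P0=NH2 P1=NH0
Op 4: best P0=NH0 P1=NH0
Op 5: best P0=NH0 P1=NH0
Op 6: best P0=NH0 P1=NH0
Op 7: best P0=NH0 P1=NH1
Op 8: best P0=NH0 P1=NH1
Op 9: best P0=NH0 P1=NH1
Op 10: best P0=NH0 P1=NH1
Op 11: best P0=NH0 P1=NH1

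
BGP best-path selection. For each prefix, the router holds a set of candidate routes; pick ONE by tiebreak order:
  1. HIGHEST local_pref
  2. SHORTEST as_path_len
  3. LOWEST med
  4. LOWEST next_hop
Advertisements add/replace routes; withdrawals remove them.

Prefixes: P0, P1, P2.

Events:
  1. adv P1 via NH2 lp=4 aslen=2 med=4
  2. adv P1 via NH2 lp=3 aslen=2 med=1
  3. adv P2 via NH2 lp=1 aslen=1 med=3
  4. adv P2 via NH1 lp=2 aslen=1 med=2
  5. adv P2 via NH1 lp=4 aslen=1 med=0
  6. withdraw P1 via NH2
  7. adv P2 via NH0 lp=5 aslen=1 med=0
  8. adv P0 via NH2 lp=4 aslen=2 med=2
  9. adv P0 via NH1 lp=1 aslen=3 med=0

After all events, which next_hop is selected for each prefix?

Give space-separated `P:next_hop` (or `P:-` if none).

Op 1: best P0=- P1=NH2 P2=-
Op 2: best P0=- P1=NH2 P2=-
Op 3: best P0=- P1=NH2 P2=NH2
Op 4: best P0=- P1=NH2 P2=NH1
Op 5: best P0=- P1=NH2 P2=NH1
Op 6: best P0=- P1=- P2=NH1
Op 7: best P0=- P1=- P2=NH0
Op 8: best P0=NH2 P1=- P2=NH0
Op 9: best P0=NH2 P1=- P2=NH0

Answer: P0:NH2 P1:- P2:NH0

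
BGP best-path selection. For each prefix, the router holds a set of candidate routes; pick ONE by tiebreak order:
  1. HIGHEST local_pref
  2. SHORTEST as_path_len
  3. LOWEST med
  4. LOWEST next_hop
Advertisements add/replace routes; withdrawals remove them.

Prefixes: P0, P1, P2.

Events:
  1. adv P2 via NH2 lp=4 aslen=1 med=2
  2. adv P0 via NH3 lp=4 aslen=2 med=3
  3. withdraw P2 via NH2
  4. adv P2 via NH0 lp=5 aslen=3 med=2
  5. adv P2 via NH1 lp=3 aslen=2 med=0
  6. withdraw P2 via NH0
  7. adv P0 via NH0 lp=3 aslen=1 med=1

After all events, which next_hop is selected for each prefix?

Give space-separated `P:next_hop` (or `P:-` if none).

Op 1: best P0=- P1=- P2=NH2
Op 2: best P0=NH3 P1=- P2=NH2
Op 3: best P0=NH3 P1=- P2=-
Op 4: best P0=NH3 P1=- P2=NH0
Op 5: best P0=NH3 P1=- P2=NH0
Op 6: best P0=NH3 P1=- P2=NH1
Op 7: best P0=NH3 P1=- P2=NH1

Answer: P0:NH3 P1:- P2:NH1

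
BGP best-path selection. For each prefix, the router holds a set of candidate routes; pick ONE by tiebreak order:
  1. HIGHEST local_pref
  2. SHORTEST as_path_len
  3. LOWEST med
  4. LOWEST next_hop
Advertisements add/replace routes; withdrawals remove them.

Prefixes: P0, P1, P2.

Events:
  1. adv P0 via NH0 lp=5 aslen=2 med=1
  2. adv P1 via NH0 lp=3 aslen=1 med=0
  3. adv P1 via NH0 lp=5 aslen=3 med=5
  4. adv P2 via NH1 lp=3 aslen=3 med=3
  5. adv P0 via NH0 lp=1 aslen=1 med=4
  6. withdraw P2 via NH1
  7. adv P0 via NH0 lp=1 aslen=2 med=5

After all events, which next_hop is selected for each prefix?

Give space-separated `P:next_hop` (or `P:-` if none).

Op 1: best P0=NH0 P1=- P2=-
Op 2: best P0=NH0 P1=NH0 P2=-
Op 3: best P0=NH0 P1=NH0 P2=-
Op 4: best P0=NH0 P1=NH0 P2=NH1
Op 5: best P0=NH0 P1=NH0 P2=NH1
Op 6: best P0=NH0 P1=NH0 P2=-
Op 7: best P0=NH0 P1=NH0 P2=-

Answer: P0:NH0 P1:NH0 P2:-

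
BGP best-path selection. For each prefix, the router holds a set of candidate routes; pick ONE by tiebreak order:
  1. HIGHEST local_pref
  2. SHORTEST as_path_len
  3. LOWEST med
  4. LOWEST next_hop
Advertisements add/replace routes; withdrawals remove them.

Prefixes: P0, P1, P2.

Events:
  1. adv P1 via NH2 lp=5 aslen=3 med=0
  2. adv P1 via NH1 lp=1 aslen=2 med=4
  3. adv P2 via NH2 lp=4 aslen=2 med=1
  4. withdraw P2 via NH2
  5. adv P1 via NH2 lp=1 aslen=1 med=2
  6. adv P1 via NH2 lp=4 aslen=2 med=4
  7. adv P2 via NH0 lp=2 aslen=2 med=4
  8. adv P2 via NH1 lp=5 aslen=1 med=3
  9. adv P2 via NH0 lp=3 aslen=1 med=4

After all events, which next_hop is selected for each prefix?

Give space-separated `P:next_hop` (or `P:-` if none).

Op 1: best P0=- P1=NH2 P2=-
Op 2: best P0=- P1=NH2 P2=-
Op 3: best P0=- P1=NH2 P2=NH2
Op 4: best P0=- P1=NH2 P2=-
Op 5: best P0=- P1=NH2 P2=-
Op 6: best P0=- P1=NH2 P2=-
Op 7: best P0=- P1=NH2 P2=NH0
Op 8: best P0=- P1=NH2 P2=NH1
Op 9: best P0=- P1=NH2 P2=NH1

Answer: P0:- P1:NH2 P2:NH1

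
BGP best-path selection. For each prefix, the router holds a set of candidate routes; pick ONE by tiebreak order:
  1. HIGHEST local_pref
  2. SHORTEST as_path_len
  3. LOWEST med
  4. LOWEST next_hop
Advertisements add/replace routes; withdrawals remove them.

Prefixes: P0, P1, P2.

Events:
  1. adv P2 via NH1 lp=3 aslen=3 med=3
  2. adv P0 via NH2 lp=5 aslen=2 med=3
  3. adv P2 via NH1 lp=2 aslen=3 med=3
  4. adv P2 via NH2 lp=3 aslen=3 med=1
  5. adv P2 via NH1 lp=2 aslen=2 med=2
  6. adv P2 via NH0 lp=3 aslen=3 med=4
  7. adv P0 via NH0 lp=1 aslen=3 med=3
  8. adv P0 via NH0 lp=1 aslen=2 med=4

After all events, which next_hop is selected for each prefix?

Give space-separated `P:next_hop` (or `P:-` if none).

Op 1: best P0=- P1=- P2=NH1
Op 2: best P0=NH2 P1=- P2=NH1
Op 3: best P0=NH2 P1=- P2=NH1
Op 4: best P0=NH2 P1=- P2=NH2
Op 5: best P0=NH2 P1=- P2=NH2
Op 6: best P0=NH2 P1=- P2=NH2
Op 7: best P0=NH2 P1=- P2=NH2
Op 8: best P0=NH2 P1=- P2=NH2

Answer: P0:NH2 P1:- P2:NH2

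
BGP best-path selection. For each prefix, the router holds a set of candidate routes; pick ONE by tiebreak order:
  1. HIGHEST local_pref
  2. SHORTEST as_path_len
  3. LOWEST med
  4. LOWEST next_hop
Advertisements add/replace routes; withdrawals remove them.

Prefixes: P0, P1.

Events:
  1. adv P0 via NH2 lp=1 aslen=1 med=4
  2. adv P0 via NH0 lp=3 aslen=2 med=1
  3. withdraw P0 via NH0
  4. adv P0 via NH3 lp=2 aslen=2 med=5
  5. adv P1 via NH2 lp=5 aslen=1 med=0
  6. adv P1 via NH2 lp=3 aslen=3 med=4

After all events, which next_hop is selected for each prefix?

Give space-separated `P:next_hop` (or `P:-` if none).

Op 1: best P0=NH2 P1=-
Op 2: best P0=NH0 P1=-
Op 3: best P0=NH2 P1=-
Op 4: best P0=NH3 P1=-
Op 5: best P0=NH3 P1=NH2
Op 6: best P0=NH3 P1=NH2

Answer: P0:NH3 P1:NH2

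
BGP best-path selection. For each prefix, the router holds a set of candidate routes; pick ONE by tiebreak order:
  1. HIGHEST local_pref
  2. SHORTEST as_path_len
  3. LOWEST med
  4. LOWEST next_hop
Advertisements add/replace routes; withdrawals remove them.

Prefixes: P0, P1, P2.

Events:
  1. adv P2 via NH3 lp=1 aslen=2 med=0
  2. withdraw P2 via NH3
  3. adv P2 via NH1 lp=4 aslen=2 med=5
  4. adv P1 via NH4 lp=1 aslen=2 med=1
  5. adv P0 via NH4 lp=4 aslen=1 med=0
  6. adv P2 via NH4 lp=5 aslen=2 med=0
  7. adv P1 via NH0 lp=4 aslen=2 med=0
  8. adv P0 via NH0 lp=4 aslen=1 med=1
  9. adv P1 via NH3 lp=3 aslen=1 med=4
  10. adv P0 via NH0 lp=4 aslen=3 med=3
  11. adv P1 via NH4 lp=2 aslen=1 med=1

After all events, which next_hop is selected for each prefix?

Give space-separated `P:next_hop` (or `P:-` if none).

Op 1: best P0=- P1=- P2=NH3
Op 2: best P0=- P1=- P2=-
Op 3: best P0=- P1=- P2=NH1
Op 4: best P0=- P1=NH4 P2=NH1
Op 5: best P0=NH4 P1=NH4 P2=NH1
Op 6: best P0=NH4 P1=NH4 P2=NH4
Op 7: best P0=NH4 P1=NH0 P2=NH4
Op 8: best P0=NH4 P1=NH0 P2=NH4
Op 9: best P0=NH4 P1=NH0 P2=NH4
Op 10: best P0=NH4 P1=NH0 P2=NH4
Op 11: best P0=NH4 P1=NH0 P2=NH4

Answer: P0:NH4 P1:NH0 P2:NH4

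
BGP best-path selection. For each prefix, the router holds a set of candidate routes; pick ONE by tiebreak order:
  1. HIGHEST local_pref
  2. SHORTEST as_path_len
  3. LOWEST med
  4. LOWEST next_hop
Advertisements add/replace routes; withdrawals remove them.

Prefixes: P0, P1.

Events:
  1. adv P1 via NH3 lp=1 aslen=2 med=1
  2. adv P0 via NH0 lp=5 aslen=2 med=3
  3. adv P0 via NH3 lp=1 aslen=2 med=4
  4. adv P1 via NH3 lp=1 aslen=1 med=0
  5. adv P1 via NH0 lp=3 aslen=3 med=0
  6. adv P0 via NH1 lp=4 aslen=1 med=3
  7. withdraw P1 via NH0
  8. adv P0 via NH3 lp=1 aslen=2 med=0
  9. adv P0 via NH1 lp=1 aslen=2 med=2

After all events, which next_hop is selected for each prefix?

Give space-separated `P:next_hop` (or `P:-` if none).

Answer: P0:NH0 P1:NH3

Derivation:
Op 1: best P0=- P1=NH3
Op 2: best P0=NH0 P1=NH3
Op 3: best P0=NH0 P1=NH3
Op 4: best P0=NH0 P1=NH3
Op 5: best P0=NH0 P1=NH0
Op 6: best P0=NH0 P1=NH0
Op 7: best P0=NH0 P1=NH3
Op 8: best P0=NH0 P1=NH3
Op 9: best P0=NH0 P1=NH3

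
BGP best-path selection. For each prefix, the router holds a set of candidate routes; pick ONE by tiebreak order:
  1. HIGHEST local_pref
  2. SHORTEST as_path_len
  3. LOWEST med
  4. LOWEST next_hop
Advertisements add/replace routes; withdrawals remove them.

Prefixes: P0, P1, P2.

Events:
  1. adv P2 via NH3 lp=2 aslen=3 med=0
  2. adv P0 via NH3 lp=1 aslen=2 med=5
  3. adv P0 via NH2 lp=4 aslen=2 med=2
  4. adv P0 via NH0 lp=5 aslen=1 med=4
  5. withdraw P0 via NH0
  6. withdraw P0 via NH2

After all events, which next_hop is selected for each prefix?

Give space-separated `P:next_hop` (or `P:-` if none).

Op 1: best P0=- P1=- P2=NH3
Op 2: best P0=NH3 P1=- P2=NH3
Op 3: best P0=NH2 P1=- P2=NH3
Op 4: best P0=NH0 P1=- P2=NH3
Op 5: best P0=NH2 P1=- P2=NH3
Op 6: best P0=NH3 P1=- P2=NH3

Answer: P0:NH3 P1:- P2:NH3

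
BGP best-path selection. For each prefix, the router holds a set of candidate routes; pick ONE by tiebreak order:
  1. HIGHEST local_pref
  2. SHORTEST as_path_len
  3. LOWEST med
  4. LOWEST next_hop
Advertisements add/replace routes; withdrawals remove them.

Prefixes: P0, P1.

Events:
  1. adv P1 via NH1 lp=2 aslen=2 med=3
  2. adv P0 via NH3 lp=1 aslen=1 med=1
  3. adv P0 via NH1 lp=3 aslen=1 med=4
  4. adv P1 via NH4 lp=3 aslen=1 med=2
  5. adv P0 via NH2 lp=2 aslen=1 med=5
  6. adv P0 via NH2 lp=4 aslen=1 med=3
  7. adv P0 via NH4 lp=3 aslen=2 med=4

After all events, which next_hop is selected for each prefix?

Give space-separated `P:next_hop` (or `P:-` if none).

Answer: P0:NH2 P1:NH4

Derivation:
Op 1: best P0=- P1=NH1
Op 2: best P0=NH3 P1=NH1
Op 3: best P0=NH1 P1=NH1
Op 4: best P0=NH1 P1=NH4
Op 5: best P0=NH1 P1=NH4
Op 6: best P0=NH2 P1=NH4
Op 7: best P0=NH2 P1=NH4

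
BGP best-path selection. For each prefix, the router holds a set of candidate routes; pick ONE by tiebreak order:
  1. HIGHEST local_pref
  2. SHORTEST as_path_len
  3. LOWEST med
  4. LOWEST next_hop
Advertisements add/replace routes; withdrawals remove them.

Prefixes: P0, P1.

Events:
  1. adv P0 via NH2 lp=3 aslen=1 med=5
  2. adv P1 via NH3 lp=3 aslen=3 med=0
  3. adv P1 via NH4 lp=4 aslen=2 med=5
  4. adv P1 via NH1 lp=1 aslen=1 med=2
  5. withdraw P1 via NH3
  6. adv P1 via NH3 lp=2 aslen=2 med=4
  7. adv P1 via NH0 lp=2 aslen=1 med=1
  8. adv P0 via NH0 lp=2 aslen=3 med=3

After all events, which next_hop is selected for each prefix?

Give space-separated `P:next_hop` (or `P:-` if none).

Answer: P0:NH2 P1:NH4

Derivation:
Op 1: best P0=NH2 P1=-
Op 2: best P0=NH2 P1=NH3
Op 3: best P0=NH2 P1=NH4
Op 4: best P0=NH2 P1=NH4
Op 5: best P0=NH2 P1=NH4
Op 6: best P0=NH2 P1=NH4
Op 7: best P0=NH2 P1=NH4
Op 8: best P0=NH2 P1=NH4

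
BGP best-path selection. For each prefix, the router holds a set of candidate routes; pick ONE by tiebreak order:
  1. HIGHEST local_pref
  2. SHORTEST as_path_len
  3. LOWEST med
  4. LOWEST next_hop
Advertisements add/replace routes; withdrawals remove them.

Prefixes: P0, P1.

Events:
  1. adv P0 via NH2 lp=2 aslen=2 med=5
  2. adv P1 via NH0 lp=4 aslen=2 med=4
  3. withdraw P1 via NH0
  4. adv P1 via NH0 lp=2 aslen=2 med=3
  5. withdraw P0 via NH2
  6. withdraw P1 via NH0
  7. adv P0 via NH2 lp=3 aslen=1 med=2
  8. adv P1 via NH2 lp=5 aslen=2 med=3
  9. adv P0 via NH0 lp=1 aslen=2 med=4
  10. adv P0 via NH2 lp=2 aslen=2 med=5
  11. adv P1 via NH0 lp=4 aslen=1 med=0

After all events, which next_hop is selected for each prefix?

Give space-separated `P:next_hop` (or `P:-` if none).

Answer: P0:NH2 P1:NH2

Derivation:
Op 1: best P0=NH2 P1=-
Op 2: best P0=NH2 P1=NH0
Op 3: best P0=NH2 P1=-
Op 4: best P0=NH2 P1=NH0
Op 5: best P0=- P1=NH0
Op 6: best P0=- P1=-
Op 7: best P0=NH2 P1=-
Op 8: best P0=NH2 P1=NH2
Op 9: best P0=NH2 P1=NH2
Op 10: best P0=NH2 P1=NH2
Op 11: best P0=NH2 P1=NH2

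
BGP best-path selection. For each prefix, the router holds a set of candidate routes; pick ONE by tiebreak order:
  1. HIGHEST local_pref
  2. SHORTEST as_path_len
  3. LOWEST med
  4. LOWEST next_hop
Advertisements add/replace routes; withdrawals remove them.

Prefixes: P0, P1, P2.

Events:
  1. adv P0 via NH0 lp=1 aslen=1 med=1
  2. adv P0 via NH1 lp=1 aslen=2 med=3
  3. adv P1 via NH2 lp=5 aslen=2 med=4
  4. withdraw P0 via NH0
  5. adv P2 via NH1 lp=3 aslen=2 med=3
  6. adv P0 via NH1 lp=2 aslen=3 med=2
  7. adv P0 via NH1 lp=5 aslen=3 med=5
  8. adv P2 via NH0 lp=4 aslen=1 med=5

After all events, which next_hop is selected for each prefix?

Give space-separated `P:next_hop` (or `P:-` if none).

Op 1: best P0=NH0 P1=- P2=-
Op 2: best P0=NH0 P1=- P2=-
Op 3: best P0=NH0 P1=NH2 P2=-
Op 4: best P0=NH1 P1=NH2 P2=-
Op 5: best P0=NH1 P1=NH2 P2=NH1
Op 6: best P0=NH1 P1=NH2 P2=NH1
Op 7: best P0=NH1 P1=NH2 P2=NH1
Op 8: best P0=NH1 P1=NH2 P2=NH0

Answer: P0:NH1 P1:NH2 P2:NH0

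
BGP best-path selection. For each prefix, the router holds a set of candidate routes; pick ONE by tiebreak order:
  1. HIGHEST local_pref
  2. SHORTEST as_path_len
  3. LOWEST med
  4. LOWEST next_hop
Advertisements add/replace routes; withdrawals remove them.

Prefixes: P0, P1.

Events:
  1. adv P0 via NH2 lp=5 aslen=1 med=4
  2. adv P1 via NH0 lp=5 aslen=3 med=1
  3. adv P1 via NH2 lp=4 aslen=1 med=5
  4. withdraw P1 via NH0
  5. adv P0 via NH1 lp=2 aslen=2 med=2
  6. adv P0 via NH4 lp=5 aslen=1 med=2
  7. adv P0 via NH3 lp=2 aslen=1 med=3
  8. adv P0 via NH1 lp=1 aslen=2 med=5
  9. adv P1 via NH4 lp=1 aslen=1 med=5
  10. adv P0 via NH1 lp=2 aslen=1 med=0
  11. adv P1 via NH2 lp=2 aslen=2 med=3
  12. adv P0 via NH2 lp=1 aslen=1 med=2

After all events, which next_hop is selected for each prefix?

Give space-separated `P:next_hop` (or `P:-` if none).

Op 1: best P0=NH2 P1=-
Op 2: best P0=NH2 P1=NH0
Op 3: best P0=NH2 P1=NH0
Op 4: best P0=NH2 P1=NH2
Op 5: best P0=NH2 P1=NH2
Op 6: best P0=NH4 P1=NH2
Op 7: best P0=NH4 P1=NH2
Op 8: best P0=NH4 P1=NH2
Op 9: best P0=NH4 P1=NH2
Op 10: best P0=NH4 P1=NH2
Op 11: best P0=NH4 P1=NH2
Op 12: best P0=NH4 P1=NH2

Answer: P0:NH4 P1:NH2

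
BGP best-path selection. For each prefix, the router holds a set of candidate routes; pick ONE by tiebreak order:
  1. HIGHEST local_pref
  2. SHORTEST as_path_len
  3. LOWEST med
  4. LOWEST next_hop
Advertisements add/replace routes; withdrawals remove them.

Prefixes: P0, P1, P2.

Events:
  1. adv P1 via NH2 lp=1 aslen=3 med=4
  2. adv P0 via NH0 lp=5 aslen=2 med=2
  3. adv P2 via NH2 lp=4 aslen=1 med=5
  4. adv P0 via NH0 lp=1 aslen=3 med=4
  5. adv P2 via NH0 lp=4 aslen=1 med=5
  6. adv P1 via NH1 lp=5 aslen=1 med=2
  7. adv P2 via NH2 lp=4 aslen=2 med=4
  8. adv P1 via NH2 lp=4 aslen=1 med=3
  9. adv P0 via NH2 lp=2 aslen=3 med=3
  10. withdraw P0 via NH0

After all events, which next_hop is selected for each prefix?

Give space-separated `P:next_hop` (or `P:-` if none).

Answer: P0:NH2 P1:NH1 P2:NH0

Derivation:
Op 1: best P0=- P1=NH2 P2=-
Op 2: best P0=NH0 P1=NH2 P2=-
Op 3: best P0=NH0 P1=NH2 P2=NH2
Op 4: best P0=NH0 P1=NH2 P2=NH2
Op 5: best P0=NH0 P1=NH2 P2=NH0
Op 6: best P0=NH0 P1=NH1 P2=NH0
Op 7: best P0=NH0 P1=NH1 P2=NH0
Op 8: best P0=NH0 P1=NH1 P2=NH0
Op 9: best P0=NH2 P1=NH1 P2=NH0
Op 10: best P0=NH2 P1=NH1 P2=NH0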